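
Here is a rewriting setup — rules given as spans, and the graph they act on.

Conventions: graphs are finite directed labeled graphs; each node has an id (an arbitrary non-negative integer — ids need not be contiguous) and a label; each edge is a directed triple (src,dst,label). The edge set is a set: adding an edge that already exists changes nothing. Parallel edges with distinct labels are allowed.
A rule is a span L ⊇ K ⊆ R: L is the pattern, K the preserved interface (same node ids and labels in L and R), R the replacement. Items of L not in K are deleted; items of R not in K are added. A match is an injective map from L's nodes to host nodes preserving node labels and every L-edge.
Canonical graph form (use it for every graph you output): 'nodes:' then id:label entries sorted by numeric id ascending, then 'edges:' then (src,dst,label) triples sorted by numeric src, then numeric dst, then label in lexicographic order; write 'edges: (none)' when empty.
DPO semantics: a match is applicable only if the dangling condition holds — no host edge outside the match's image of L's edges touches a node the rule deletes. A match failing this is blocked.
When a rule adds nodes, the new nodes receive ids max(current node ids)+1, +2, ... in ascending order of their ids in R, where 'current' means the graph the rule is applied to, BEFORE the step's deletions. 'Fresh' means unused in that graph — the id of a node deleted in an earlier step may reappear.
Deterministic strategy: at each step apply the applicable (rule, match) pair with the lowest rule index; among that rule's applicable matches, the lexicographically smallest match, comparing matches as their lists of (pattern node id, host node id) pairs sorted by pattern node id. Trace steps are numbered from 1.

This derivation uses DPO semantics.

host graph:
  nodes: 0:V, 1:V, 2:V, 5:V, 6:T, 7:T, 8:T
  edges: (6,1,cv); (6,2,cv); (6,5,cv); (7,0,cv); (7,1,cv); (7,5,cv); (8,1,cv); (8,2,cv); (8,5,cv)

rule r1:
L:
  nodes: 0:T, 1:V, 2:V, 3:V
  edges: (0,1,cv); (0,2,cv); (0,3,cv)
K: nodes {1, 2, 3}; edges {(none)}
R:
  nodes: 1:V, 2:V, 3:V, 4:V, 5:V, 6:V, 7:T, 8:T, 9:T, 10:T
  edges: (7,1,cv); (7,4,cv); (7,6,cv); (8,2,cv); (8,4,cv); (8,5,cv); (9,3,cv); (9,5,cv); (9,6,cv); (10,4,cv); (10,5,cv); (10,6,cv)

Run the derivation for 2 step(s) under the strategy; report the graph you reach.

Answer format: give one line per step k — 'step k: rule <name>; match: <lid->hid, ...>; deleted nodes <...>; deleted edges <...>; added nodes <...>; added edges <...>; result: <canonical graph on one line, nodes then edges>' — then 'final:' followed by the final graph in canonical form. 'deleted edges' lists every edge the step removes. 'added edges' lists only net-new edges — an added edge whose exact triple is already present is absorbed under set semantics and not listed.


step 1: rule r1; match: 0->6, 1->1, 2->2, 3->5; deleted nodes 6; deleted edges (6,1,cv); (6,2,cv); (6,5,cv); added nodes 9, 10, 11, 12, 13, 14, 15; added edges (12,1,cv); (12,9,cv); (12,11,cv); (13,2,cv); (13,9,cv); (13,10,cv); (14,5,cv); (14,10,cv); (14,11,cv); (15,9,cv); (15,10,cv); (15,11,cv); result: nodes: 0:V, 1:V, 2:V, 5:V, 7:T, 8:T, 9:V, 10:V, 11:V, 12:T, 13:T, 14:T, 15:T edges: (7,0,cv); (7,1,cv); (7,5,cv); (8,1,cv); (8,2,cv); (8,5,cv); (12,1,cv); (12,9,cv); (12,11,cv); (13,2,cv); (13,9,cv); (13,10,cv); (14,5,cv); (14,10,cv); (14,11,cv); (15,9,cv); (15,10,cv); (15,11,cv)
step 2: rule r1; match: 0->7, 1->0, 2->1, 3->5; deleted nodes 7; deleted edges (7,0,cv); (7,1,cv); (7,5,cv); added nodes 16, 17, 18, 19, 20, 21, 22; added edges (19,0,cv); (19,16,cv); (19,18,cv); (20,1,cv); (20,16,cv); (20,17,cv); (21,5,cv); (21,17,cv); (21,18,cv); (22,16,cv); (22,17,cv); (22,18,cv); result: nodes: 0:V, 1:V, 2:V, 5:V, 8:T, 9:V, 10:V, 11:V, 12:T, 13:T, 14:T, 15:T, 16:V, 17:V, 18:V, 19:T, 20:T, 21:T, 22:T edges: (8,1,cv); (8,2,cv); (8,5,cv); (12,1,cv); (12,9,cv); (12,11,cv); (13,2,cv); (13,9,cv); (13,10,cv); (14,5,cv); (14,10,cv); (14,11,cv); (15,9,cv); (15,10,cv); (15,11,cv); (19,0,cv); (19,16,cv); (19,18,cv); (20,1,cv); (20,16,cv); (20,17,cv); (21,5,cv); (21,17,cv); (21,18,cv); (22,16,cv); (22,17,cv); (22,18,cv)
final:
nodes: 0:V, 1:V, 2:V, 5:V, 8:T, 9:V, 10:V, 11:V, 12:T, 13:T, 14:T, 15:T, 16:V, 17:V, 18:V, 19:T, 20:T, 21:T, 22:T
edges: (8,1,cv); (8,2,cv); (8,5,cv); (12,1,cv); (12,9,cv); (12,11,cv); (13,2,cv); (13,9,cv); (13,10,cv); (14,5,cv); (14,10,cv); (14,11,cv); (15,9,cv); (15,10,cv); (15,11,cv); (19,0,cv); (19,16,cv); (19,18,cv); (20,1,cv); (20,16,cv); (20,17,cv); (21,5,cv); (21,17,cv); (21,18,cv); (22,16,cv); (22,17,cv); (22,18,cv)


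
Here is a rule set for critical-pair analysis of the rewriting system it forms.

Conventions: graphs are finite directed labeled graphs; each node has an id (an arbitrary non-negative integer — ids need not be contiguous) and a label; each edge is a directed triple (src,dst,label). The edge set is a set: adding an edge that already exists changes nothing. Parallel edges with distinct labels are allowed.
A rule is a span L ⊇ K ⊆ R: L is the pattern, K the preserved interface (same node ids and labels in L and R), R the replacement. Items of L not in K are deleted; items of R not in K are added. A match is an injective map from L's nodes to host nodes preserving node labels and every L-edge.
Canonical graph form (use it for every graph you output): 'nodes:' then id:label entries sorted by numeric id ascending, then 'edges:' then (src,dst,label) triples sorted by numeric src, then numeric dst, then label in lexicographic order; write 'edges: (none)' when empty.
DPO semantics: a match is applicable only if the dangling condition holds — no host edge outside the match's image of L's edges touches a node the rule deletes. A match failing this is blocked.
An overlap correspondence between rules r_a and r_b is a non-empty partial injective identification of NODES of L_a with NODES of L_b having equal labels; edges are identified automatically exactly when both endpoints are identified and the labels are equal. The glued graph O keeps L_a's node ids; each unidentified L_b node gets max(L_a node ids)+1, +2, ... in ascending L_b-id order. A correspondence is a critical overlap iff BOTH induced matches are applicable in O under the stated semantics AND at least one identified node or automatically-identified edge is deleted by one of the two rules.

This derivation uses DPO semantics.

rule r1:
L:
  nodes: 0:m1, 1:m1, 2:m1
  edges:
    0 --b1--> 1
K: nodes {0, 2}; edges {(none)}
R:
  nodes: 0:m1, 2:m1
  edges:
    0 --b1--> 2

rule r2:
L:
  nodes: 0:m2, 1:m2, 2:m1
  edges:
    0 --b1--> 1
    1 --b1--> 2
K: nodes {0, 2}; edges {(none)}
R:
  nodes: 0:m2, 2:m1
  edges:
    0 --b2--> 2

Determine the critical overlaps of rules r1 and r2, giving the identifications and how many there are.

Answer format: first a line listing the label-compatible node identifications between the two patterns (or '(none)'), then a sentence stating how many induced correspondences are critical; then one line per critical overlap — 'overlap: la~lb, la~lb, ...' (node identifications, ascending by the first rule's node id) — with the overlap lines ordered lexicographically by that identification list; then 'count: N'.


label-compatible node identifications between L(r1) and L(r2): 0~2, 1~2, 2~2
0 of the induced correspondences are critical overlaps of r1 and r2.
count: 0


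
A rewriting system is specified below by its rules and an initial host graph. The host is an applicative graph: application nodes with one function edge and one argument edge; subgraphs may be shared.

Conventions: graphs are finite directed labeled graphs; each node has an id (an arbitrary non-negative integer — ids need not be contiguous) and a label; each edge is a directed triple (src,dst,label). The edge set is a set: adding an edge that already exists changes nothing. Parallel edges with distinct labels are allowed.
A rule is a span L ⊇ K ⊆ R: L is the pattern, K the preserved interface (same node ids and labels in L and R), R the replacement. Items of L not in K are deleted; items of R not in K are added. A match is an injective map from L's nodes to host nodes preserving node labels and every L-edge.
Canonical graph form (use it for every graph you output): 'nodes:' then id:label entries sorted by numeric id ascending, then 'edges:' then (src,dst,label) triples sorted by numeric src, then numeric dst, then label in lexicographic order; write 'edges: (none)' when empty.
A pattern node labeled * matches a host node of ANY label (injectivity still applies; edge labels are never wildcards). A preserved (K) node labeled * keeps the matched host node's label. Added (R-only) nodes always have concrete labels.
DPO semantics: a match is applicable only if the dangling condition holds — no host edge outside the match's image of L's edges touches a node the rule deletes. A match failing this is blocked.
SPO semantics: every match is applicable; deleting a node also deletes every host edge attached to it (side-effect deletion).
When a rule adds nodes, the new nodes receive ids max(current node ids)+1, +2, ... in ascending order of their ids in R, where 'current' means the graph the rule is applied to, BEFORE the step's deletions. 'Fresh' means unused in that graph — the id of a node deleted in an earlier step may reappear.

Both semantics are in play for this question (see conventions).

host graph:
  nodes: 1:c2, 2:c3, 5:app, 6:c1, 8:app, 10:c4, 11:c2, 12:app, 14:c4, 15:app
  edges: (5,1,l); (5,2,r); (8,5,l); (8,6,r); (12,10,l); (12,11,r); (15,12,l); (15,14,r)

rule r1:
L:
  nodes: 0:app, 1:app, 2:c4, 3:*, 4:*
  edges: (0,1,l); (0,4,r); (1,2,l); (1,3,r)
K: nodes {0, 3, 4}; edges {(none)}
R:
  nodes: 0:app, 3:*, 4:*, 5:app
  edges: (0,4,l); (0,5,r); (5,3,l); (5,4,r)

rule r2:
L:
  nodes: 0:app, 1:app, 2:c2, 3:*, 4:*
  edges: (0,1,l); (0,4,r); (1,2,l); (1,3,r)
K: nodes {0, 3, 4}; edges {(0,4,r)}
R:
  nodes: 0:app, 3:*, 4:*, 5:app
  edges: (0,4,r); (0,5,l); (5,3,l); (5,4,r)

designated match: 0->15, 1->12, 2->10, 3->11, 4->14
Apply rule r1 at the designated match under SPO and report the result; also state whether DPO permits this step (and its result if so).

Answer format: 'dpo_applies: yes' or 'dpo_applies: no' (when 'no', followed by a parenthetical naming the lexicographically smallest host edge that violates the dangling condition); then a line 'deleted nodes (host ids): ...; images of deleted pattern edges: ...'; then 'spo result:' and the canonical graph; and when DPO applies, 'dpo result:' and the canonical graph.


dpo_applies: yes
deleted nodes (host ids): 10, 12; images of deleted pattern edges: (12,10,l); (12,11,r); (15,12,l); (15,14,r)
spo result:
nodes: 1:c2, 2:c3, 5:app, 6:c1, 8:app, 11:c2, 14:c4, 15:app, 16:app
edges: (5,1,l); (5,2,r); (8,5,l); (8,6,r); (15,14,l); (15,16,r); (16,11,l); (16,14,r)
dpo result:
nodes: 1:c2, 2:c3, 5:app, 6:c1, 8:app, 11:c2, 14:c4, 15:app, 16:app
edges: (5,1,l); (5,2,r); (8,5,l); (8,6,r); (15,14,l); (15,16,r); (16,11,l); (16,14,r)


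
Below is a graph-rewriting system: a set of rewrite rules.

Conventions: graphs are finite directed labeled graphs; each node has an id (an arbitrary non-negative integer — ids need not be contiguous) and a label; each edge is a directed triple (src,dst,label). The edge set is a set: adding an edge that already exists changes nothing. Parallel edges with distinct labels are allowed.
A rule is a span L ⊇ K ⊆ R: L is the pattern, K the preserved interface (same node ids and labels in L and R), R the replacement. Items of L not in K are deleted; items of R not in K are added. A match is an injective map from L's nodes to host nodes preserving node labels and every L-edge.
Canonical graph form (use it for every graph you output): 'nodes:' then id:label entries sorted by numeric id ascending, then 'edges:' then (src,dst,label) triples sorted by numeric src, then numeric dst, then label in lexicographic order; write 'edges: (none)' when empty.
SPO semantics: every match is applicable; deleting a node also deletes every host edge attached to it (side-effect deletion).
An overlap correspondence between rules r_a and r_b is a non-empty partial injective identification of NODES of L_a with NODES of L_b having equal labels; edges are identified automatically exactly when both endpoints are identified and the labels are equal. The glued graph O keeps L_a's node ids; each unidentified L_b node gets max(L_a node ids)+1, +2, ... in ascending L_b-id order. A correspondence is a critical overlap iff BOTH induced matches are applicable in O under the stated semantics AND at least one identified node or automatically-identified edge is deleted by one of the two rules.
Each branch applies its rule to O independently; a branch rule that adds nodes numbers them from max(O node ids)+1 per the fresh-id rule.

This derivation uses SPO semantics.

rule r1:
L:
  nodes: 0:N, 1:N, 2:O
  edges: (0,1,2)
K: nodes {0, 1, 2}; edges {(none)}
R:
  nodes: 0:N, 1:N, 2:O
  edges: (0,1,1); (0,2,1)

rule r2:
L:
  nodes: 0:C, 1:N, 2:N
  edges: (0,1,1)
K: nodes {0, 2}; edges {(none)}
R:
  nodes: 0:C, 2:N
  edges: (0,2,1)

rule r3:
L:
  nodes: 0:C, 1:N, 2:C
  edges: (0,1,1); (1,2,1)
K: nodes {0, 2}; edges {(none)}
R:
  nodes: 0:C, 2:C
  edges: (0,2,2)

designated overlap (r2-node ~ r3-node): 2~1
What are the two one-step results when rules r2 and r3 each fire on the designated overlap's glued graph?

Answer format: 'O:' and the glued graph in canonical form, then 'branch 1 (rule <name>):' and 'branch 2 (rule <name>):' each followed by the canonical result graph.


O:
nodes: 0:C, 1:N, 2:N, 3:C, 4:C
edges: (0,1,1); (2,4,1); (3,2,1)
branch 1 (rule r2):
nodes: 0:C, 2:N, 3:C, 4:C
edges: (0,2,1); (2,4,1); (3,2,1)
branch 2 (rule r3):
nodes: 0:C, 1:N, 3:C, 4:C
edges: (0,1,1); (3,4,2)


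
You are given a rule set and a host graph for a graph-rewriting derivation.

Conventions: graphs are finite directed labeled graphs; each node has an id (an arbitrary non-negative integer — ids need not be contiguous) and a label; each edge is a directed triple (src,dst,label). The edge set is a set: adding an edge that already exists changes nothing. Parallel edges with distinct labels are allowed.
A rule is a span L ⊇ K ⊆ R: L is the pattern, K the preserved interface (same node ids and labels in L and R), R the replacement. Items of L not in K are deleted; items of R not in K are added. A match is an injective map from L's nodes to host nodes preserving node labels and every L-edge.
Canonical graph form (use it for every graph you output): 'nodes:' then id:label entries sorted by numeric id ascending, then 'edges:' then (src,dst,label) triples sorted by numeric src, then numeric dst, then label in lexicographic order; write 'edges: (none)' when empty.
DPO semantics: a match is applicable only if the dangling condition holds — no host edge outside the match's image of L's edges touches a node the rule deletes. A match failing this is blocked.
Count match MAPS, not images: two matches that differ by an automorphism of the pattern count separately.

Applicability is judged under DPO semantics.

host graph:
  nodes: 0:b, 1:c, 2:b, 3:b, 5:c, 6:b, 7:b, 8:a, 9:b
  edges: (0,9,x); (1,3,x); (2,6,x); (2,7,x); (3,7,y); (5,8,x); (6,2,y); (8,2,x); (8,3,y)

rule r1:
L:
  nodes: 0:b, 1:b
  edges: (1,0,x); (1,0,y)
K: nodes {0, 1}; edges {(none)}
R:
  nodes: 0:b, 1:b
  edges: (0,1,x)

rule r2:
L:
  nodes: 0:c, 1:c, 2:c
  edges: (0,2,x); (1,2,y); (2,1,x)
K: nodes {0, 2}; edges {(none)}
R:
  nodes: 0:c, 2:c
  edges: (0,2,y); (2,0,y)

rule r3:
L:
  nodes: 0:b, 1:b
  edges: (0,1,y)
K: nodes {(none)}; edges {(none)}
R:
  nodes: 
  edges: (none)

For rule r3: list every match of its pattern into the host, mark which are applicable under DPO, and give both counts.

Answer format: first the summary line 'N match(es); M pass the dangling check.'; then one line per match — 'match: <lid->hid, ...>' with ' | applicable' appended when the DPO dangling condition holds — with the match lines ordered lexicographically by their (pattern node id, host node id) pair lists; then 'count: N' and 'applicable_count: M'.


2 match(es); 0 pass the dangling check.
match: 0->3, 1->7
match: 0->6, 1->2
count: 2
applicable_count: 0


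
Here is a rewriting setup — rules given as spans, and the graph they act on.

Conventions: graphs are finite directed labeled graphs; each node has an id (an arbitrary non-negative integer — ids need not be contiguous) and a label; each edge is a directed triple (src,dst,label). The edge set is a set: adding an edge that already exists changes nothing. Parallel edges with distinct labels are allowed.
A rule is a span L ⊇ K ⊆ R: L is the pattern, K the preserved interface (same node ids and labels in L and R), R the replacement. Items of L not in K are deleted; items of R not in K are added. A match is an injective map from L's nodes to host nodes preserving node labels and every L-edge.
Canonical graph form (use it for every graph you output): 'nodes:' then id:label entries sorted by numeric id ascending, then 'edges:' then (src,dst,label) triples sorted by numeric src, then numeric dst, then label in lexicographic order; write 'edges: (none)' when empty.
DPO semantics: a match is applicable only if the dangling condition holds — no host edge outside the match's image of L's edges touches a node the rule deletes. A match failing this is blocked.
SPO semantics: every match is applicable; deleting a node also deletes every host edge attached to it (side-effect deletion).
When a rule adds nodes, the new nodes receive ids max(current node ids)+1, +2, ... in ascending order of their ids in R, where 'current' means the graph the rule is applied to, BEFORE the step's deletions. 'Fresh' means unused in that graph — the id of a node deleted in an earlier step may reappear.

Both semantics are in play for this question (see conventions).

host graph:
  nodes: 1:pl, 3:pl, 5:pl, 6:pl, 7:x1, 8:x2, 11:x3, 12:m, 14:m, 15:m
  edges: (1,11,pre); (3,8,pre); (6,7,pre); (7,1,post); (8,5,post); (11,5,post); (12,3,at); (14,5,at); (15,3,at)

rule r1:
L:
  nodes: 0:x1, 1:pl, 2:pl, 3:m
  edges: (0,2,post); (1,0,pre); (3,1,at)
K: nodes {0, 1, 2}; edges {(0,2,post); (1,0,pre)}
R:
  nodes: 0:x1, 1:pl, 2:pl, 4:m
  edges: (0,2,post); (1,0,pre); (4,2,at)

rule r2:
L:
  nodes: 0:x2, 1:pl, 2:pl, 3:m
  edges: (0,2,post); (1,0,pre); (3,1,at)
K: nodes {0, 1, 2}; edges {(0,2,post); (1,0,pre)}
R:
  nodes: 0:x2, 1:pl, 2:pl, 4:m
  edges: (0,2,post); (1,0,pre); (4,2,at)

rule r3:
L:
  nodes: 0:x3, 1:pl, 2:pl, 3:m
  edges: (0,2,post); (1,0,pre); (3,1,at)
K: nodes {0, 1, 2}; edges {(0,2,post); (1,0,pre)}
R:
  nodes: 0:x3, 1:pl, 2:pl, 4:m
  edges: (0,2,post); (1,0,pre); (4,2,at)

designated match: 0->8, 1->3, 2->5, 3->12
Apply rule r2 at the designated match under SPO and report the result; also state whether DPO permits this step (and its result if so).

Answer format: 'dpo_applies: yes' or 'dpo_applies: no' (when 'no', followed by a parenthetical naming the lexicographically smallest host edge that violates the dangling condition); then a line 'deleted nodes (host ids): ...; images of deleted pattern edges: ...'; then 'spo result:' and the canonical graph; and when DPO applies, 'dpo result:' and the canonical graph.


dpo_applies: yes
deleted nodes (host ids): 12; images of deleted pattern edges: (12,3,at)
spo result:
nodes: 1:pl, 3:pl, 5:pl, 6:pl, 7:x1, 8:x2, 11:x3, 14:m, 15:m, 16:m
edges: (1,11,pre); (3,8,pre); (6,7,pre); (7,1,post); (8,5,post); (11,5,post); (14,5,at); (15,3,at); (16,5,at)
dpo result:
nodes: 1:pl, 3:pl, 5:pl, 6:pl, 7:x1, 8:x2, 11:x3, 14:m, 15:m, 16:m
edges: (1,11,pre); (3,8,pre); (6,7,pre); (7,1,post); (8,5,post); (11,5,post); (14,5,at); (15,3,at); (16,5,at)


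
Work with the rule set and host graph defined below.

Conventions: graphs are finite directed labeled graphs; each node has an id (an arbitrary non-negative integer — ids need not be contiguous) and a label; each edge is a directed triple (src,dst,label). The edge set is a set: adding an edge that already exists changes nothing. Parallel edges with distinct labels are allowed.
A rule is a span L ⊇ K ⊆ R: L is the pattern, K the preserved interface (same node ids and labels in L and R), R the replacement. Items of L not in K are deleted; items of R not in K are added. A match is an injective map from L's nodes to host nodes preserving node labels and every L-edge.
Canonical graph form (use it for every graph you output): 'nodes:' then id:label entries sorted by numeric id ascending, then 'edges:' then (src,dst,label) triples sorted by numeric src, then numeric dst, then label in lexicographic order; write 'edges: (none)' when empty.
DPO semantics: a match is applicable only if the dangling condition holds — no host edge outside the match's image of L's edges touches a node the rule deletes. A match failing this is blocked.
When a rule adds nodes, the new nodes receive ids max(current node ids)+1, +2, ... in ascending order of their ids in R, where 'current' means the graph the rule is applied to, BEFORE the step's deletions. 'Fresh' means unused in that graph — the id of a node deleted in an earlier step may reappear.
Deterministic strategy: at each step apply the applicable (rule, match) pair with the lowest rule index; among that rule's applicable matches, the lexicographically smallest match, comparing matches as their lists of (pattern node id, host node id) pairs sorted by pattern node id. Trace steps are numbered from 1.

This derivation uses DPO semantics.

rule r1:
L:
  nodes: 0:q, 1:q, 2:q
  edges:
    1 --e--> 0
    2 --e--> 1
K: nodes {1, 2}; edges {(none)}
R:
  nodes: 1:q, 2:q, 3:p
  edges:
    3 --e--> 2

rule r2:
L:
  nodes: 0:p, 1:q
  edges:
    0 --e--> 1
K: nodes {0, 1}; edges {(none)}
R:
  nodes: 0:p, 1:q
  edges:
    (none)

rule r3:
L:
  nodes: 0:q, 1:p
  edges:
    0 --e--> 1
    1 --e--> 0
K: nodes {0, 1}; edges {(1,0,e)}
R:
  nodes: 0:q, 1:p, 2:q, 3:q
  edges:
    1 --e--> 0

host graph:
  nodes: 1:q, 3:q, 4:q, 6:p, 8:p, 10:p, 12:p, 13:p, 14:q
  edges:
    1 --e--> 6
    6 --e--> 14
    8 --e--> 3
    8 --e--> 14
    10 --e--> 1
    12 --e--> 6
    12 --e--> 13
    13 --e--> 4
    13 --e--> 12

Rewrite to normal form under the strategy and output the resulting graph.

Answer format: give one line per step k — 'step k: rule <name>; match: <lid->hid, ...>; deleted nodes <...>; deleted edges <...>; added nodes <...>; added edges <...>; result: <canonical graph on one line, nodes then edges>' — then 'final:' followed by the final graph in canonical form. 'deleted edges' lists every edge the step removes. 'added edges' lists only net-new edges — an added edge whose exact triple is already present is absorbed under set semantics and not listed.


step 1: rule r2; match: 0->6, 1->14; deleted nodes (none); deleted edges (6,14,e); added nodes (none); added edges (none); result: nodes: 1:q, 3:q, 4:q, 6:p, 8:p, 10:p, 12:p, 13:p, 14:q edges: (1,6,e); (8,3,e); (8,14,e); (10,1,e); (12,6,e); (12,13,e); (13,4,e); (13,12,e)
step 2: rule r2; match: 0->8, 1->3; deleted nodes (none); deleted edges (8,3,e); added nodes (none); added edges (none); result: nodes: 1:q, 3:q, 4:q, 6:p, 8:p, 10:p, 12:p, 13:p, 14:q edges: (1,6,e); (8,14,e); (10,1,e); (12,6,e); (12,13,e); (13,4,e); (13,12,e)
step 3: rule r2; match: 0->8, 1->14; deleted nodes (none); deleted edges (8,14,e); added nodes (none); added edges (none); result: nodes: 1:q, 3:q, 4:q, 6:p, 8:p, 10:p, 12:p, 13:p, 14:q edges: (1,6,e); (10,1,e); (12,6,e); (12,13,e); (13,4,e); (13,12,e)
step 4: rule r2; match: 0->10, 1->1; deleted nodes (none); deleted edges (10,1,e); added nodes (none); added edges (none); result: nodes: 1:q, 3:q, 4:q, 6:p, 8:p, 10:p, 12:p, 13:p, 14:q edges: (1,6,e); (12,6,e); (12,13,e); (13,4,e); (13,12,e)
step 5: rule r2; match: 0->13, 1->4; deleted nodes (none); deleted edges (13,4,e); added nodes (none); added edges (none); result: nodes: 1:q, 3:q, 4:q, 6:p, 8:p, 10:p, 12:p, 13:p, 14:q edges: (1,6,e); (12,6,e); (12,13,e); (13,12,e)
final:
nodes: 1:q, 3:q, 4:q, 6:p, 8:p, 10:p, 12:p, 13:p, 14:q
edges: (1,6,e); (12,6,e); (12,13,e); (13,12,e)


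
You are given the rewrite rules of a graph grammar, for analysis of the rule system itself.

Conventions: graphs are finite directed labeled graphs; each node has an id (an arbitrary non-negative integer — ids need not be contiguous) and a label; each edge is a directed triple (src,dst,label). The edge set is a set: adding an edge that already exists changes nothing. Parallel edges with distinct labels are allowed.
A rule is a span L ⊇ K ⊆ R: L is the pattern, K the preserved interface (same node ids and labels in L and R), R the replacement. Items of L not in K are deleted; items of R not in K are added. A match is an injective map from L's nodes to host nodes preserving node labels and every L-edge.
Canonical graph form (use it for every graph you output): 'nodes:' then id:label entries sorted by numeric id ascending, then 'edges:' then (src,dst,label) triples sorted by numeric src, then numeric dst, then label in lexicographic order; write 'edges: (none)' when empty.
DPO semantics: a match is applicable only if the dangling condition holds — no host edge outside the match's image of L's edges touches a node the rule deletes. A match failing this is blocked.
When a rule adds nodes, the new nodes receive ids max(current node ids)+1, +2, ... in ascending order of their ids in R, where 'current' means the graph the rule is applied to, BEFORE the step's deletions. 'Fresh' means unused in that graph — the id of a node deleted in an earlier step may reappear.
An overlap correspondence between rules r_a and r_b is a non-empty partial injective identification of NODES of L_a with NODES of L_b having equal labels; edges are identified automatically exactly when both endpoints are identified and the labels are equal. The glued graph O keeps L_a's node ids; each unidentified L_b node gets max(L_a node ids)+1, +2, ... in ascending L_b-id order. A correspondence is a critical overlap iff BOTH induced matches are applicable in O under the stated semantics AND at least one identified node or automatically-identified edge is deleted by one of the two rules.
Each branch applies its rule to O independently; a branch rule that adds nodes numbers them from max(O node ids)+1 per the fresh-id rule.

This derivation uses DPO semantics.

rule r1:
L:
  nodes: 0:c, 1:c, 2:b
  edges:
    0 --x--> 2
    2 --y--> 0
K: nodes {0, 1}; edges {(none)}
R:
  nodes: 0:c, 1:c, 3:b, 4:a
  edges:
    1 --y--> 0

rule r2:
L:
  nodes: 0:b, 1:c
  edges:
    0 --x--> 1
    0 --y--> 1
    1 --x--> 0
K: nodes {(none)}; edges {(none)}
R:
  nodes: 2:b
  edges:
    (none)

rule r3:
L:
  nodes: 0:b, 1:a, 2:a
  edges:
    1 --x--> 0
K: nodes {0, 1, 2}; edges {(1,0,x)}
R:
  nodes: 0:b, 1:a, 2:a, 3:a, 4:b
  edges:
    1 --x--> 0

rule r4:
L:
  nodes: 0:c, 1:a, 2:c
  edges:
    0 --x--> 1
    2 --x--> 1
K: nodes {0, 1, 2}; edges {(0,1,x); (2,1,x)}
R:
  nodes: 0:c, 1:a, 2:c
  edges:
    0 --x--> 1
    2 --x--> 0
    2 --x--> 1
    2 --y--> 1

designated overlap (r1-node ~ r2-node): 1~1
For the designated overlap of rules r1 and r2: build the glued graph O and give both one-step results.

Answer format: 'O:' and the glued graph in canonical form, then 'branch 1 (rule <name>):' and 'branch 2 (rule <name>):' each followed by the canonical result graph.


O:
nodes: 0:c, 1:c, 2:b, 3:b
edges: (0,2,x); (1,3,x); (2,0,y); (3,1,x); (3,1,y)
branch 1 (rule r1):
nodes: 0:c, 1:c, 3:b, 4:b, 5:a
edges: (1,0,y); (1,3,x); (3,1,x); (3,1,y)
branch 2 (rule r2):
nodes: 0:c, 2:b, 4:b
edges: (0,2,x); (2,0,y)


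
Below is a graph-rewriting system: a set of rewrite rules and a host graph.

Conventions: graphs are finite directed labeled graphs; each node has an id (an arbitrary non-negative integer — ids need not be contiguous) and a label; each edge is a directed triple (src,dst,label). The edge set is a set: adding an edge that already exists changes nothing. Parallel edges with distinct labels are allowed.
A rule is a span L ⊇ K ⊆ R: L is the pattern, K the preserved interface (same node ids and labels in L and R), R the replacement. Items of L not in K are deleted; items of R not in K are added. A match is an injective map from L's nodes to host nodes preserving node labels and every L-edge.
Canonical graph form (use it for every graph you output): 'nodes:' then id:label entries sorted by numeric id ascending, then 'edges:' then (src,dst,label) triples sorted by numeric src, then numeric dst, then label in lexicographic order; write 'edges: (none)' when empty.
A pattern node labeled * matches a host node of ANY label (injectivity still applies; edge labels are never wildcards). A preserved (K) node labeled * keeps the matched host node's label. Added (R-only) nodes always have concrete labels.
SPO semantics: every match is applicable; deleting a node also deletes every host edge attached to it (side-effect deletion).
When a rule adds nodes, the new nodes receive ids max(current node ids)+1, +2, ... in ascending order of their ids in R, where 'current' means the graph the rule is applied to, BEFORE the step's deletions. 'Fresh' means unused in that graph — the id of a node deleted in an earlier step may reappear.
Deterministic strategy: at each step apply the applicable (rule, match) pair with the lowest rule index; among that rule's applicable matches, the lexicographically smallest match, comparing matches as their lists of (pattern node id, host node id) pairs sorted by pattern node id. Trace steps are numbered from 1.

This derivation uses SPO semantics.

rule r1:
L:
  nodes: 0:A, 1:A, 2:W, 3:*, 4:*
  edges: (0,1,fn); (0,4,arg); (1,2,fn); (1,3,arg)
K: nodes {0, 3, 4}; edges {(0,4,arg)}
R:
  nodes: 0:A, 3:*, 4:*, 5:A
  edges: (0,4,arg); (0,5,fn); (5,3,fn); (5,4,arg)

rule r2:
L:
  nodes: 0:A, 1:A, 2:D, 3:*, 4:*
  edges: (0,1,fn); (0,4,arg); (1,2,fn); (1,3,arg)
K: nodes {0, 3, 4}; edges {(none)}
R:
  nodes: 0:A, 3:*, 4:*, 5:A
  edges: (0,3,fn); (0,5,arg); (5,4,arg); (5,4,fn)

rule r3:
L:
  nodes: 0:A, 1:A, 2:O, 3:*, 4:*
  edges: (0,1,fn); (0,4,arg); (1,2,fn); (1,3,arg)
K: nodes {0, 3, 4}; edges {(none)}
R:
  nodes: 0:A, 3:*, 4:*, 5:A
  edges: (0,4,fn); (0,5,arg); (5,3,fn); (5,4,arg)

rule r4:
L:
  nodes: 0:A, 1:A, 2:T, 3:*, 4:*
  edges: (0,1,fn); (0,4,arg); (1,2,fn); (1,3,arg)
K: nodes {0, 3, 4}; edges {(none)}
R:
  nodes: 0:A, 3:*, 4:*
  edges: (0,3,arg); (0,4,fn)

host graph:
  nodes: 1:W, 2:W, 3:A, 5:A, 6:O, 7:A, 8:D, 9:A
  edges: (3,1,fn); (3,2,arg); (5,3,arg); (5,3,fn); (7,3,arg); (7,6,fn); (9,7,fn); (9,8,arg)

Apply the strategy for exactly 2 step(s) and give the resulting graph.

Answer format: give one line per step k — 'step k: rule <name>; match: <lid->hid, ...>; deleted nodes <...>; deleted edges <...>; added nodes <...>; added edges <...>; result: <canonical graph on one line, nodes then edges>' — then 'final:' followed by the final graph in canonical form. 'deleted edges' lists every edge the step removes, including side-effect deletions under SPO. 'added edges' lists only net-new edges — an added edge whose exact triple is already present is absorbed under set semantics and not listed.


step 1: rule r3; match: 0->9, 1->7, 2->6, 3->3, 4->8; deleted nodes 6, 7; deleted edges (7,3,arg); (7,6,fn); (9,7,fn); (9,8,arg); added nodes 10; added edges (9,8,fn); (9,10,arg); (10,3,fn); (10,8,arg); result: nodes: 1:W, 2:W, 3:A, 5:A, 8:D, 9:A, 10:A edges: (3,1,fn); (3,2,arg); (5,3,arg); (5,3,fn); (9,8,fn); (9,10,arg); (10,3,fn); (10,8,arg)
step 2: rule r1; match: 0->10, 1->3, 2->1, 3->2, 4->8; deleted nodes 1, 3; deleted edges (3,1,fn); (3,2,arg); (5,3,arg); (5,3,fn); (10,3,fn); added nodes 11; added edges (10,11,fn); (11,2,fn); (11,8,arg); result: nodes: 2:W, 5:A, 8:D, 9:A, 10:A, 11:A edges: (9,8,fn); (9,10,arg); (10,8,arg); (10,11,fn); (11,2,fn); (11,8,arg)
final:
nodes: 2:W, 5:A, 8:D, 9:A, 10:A, 11:A
edges: (9,8,fn); (9,10,arg); (10,8,arg); (10,11,fn); (11,2,fn); (11,8,arg)


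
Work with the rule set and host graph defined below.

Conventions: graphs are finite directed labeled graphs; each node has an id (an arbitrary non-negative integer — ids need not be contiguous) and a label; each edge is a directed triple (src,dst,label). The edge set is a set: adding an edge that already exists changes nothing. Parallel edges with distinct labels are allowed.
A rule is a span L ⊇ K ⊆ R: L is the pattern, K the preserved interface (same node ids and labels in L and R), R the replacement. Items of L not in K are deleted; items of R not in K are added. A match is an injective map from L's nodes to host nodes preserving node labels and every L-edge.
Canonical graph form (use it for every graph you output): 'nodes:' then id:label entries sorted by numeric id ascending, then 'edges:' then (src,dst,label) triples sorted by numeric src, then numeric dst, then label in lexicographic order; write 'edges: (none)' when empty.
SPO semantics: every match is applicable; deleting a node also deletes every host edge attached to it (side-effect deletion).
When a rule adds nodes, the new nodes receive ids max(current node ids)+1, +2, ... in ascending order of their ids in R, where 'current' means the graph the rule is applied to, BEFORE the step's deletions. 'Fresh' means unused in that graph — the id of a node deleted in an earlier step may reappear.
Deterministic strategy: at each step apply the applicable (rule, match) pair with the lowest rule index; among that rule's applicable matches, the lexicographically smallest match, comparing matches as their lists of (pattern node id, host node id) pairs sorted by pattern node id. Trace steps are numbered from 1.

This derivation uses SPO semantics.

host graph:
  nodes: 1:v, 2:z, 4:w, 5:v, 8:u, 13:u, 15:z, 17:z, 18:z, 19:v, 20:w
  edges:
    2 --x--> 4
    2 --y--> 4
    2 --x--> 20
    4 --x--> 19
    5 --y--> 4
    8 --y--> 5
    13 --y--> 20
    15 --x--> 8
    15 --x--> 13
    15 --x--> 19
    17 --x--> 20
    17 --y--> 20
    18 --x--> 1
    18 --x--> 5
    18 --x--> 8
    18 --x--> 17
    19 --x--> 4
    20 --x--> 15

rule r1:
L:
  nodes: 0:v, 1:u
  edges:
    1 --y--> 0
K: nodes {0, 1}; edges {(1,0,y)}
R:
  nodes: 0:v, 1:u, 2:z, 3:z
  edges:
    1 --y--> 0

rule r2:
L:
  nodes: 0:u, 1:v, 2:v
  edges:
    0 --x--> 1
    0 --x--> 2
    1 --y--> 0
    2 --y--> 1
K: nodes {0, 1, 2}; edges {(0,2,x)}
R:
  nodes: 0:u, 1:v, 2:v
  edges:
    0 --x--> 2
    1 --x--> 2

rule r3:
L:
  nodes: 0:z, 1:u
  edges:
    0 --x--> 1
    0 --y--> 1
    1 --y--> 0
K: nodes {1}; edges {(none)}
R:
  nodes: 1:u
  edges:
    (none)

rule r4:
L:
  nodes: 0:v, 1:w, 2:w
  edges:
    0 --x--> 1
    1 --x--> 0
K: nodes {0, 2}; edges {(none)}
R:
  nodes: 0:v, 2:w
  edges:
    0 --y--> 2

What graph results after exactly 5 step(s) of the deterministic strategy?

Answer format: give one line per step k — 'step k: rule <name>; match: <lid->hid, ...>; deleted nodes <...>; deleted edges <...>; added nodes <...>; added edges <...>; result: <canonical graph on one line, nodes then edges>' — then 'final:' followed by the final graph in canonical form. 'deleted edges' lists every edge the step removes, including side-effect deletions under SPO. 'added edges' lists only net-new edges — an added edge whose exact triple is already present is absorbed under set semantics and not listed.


step 1: rule r1; match: 0->5, 1->8; deleted nodes (none); deleted edges (none); added nodes 21, 22; added edges (none); result: nodes: 1:v, 2:z, 4:w, 5:v, 8:u, 13:u, 15:z, 17:z, 18:z, 19:v, 20:w, 21:z, 22:z edges: (2,4,x); (2,4,y); (2,20,x); (4,19,x); (5,4,y); (8,5,y); (13,20,y); (15,8,x); (15,13,x); (15,19,x); (17,20,x); (17,20,y); (18,1,x); (18,5,x); (18,8,x); (18,17,x); (19,4,x); (20,15,x)
step 2: rule r1; match: 0->5, 1->8; deleted nodes (none); deleted edges (none); added nodes 23, 24; added edges (none); result: nodes: 1:v, 2:z, 4:w, 5:v, 8:u, 13:u, 15:z, 17:z, 18:z, 19:v, 20:w, 21:z, 22:z, 23:z, 24:z edges: (2,4,x); (2,4,y); (2,20,x); (4,19,x); (5,4,y); (8,5,y); (13,20,y); (15,8,x); (15,13,x); (15,19,x); (17,20,x); (17,20,y); (18,1,x); (18,5,x); (18,8,x); (18,17,x); (19,4,x); (20,15,x)
step 3: rule r1; match: 0->5, 1->8; deleted nodes (none); deleted edges (none); added nodes 25, 26; added edges (none); result: nodes: 1:v, 2:z, 4:w, 5:v, 8:u, 13:u, 15:z, 17:z, 18:z, 19:v, 20:w, 21:z, 22:z, 23:z, 24:z, 25:z, 26:z edges: (2,4,x); (2,4,y); (2,20,x); (4,19,x); (5,4,y); (8,5,y); (13,20,y); (15,8,x); (15,13,x); (15,19,x); (17,20,x); (17,20,y); (18,1,x); (18,5,x); (18,8,x); (18,17,x); (19,4,x); (20,15,x)
step 4: rule r1; match: 0->5, 1->8; deleted nodes (none); deleted edges (none); added nodes 27, 28; added edges (none); result: nodes: 1:v, 2:z, 4:w, 5:v, 8:u, 13:u, 15:z, 17:z, 18:z, 19:v, 20:w, 21:z, 22:z, 23:z, 24:z, 25:z, 26:z, 27:z, 28:z edges: (2,4,x); (2,4,y); (2,20,x); (4,19,x); (5,4,y); (8,5,y); (13,20,y); (15,8,x); (15,13,x); (15,19,x); (17,20,x); (17,20,y); (18,1,x); (18,5,x); (18,8,x); (18,17,x); (19,4,x); (20,15,x)
step 5: rule r1; match: 0->5, 1->8; deleted nodes (none); deleted edges (none); added nodes 29, 30; added edges (none); result: nodes: 1:v, 2:z, 4:w, 5:v, 8:u, 13:u, 15:z, 17:z, 18:z, 19:v, 20:w, 21:z, 22:z, 23:z, 24:z, 25:z, 26:z, 27:z, 28:z, 29:z, 30:z edges: (2,4,x); (2,4,y); (2,20,x); (4,19,x); (5,4,y); (8,5,y); (13,20,y); (15,8,x); (15,13,x); (15,19,x); (17,20,x); (17,20,y); (18,1,x); (18,5,x); (18,8,x); (18,17,x); (19,4,x); (20,15,x)
final:
nodes: 1:v, 2:z, 4:w, 5:v, 8:u, 13:u, 15:z, 17:z, 18:z, 19:v, 20:w, 21:z, 22:z, 23:z, 24:z, 25:z, 26:z, 27:z, 28:z, 29:z, 30:z
edges: (2,4,x); (2,4,y); (2,20,x); (4,19,x); (5,4,y); (8,5,y); (13,20,y); (15,8,x); (15,13,x); (15,19,x); (17,20,x); (17,20,y); (18,1,x); (18,5,x); (18,8,x); (18,17,x); (19,4,x); (20,15,x)


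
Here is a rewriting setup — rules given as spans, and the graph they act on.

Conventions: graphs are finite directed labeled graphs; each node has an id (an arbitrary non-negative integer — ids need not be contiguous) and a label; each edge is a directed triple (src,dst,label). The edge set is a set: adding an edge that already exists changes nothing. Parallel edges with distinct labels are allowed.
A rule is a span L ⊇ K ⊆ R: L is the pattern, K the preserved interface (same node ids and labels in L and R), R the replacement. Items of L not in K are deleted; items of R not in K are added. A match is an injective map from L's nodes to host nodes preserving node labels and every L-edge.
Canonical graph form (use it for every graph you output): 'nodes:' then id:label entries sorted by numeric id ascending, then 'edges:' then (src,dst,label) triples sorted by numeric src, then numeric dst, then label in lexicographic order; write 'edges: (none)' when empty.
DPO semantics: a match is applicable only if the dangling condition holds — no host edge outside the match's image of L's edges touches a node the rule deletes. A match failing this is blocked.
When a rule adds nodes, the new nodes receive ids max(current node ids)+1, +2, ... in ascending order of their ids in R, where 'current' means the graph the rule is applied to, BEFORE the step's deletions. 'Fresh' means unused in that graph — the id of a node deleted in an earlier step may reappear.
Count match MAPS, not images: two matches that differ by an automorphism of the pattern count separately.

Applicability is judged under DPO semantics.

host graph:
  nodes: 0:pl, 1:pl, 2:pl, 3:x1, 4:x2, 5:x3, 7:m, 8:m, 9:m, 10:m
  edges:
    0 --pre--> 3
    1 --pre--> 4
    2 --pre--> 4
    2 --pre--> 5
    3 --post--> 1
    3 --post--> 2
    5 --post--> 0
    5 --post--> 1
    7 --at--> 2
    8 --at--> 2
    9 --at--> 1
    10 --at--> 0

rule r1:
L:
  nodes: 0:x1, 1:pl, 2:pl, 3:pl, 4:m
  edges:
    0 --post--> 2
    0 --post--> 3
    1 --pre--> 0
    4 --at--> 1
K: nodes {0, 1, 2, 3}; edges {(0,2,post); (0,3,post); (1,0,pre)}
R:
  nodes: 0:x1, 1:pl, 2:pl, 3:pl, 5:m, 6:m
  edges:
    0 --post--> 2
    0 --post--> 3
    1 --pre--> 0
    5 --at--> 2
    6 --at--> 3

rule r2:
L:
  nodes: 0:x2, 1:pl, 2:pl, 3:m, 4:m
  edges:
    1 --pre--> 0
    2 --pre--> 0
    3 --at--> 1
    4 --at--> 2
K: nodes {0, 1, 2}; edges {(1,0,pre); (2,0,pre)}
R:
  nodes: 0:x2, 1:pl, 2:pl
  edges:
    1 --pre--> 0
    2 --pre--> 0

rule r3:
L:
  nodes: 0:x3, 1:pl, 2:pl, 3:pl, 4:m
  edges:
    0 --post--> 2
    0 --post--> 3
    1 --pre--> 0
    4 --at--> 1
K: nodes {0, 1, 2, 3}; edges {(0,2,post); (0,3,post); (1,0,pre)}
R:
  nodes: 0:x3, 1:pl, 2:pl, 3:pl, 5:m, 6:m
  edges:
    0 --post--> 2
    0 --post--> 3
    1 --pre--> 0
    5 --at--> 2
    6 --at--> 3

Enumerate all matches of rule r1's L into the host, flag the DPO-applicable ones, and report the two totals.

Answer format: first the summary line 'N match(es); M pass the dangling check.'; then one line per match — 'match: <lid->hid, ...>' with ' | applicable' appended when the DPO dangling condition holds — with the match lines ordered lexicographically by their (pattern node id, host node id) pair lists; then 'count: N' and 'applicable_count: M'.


2 match(es); 2 pass the dangling check.
match: 0->3, 1->0, 2->1, 3->2, 4->10 | applicable
match: 0->3, 1->0, 2->2, 3->1, 4->10 | applicable
count: 2
applicable_count: 2
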